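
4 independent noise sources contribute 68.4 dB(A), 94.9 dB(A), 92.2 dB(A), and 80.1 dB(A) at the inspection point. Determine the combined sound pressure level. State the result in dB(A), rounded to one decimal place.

Incoherent sources combine by intensity addition: L_total = 10·log₁₀(Σ 10^(L_i/10)).
Σ 10^(L/10) = 10^(68.4/10) + 10^(94.9/10) + 10^(92.2/10) + 10^(80.1/10) = 4.859e+09.
L_total = 10·log₁₀(4.859e+09) = 96.87 dB(A).

96.9 dB(A)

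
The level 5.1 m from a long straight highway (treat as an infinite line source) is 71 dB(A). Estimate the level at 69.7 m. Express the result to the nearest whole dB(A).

60 dB(A)

Cylindrical spreading from a line source gives a 10·log₁₀(r₂/r₁) drop.
L₂ = 71 − 10·log₁₀(69.7/5.1) = 71 − 11.357 = 59.64 dB(A).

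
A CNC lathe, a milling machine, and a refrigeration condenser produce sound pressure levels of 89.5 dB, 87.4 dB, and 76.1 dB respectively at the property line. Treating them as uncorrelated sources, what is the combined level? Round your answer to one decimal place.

91.7 dB

Incoherent sources combine by intensity addition: L_total = 10·log₁₀(Σ 10^(L_i/10)).
Σ 10^(L/10) = 10^(89.5/10) + 10^(87.4/10) + 10^(76.1/10) = 1.482e+09.
L_total = 10·log₁₀(1.482e+09) = 91.71 dB.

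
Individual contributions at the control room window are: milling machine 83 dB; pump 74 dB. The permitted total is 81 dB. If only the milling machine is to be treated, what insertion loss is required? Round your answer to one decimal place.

3.0 dB

The untreated sources together contribute 10^(74/10) = 2.512e+07, i.e. 74.00 dB.
To meet 81 dB overall, the treated milling machine may contribute at most 10^(81/10) − 2.512e+07 = 1.008e+08, i.e. 80.03 dB.
So the milling machine must be reduced from 83 to 80.03 dB: IL = 2.97 dB.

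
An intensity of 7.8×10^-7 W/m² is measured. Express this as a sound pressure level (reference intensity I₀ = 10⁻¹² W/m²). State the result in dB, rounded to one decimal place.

Dividing by I₀ shifts the exponent by 12: I/I₀ = 7.8×10^5.
L = 10·(0.8921 + 5) = 58.92 dB.

58.9 dB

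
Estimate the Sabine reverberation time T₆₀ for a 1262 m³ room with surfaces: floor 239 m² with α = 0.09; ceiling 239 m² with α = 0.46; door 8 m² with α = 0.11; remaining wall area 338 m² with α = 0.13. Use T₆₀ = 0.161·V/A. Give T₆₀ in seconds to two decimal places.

Total absorption A = 239·0.09 + 239·0.46 + 8·0.11 + 338·0.13 = 176.27 m² sabins.
T₆₀ = 0.161 × 1262 / 176.27 = 1.153 s.

1.15 s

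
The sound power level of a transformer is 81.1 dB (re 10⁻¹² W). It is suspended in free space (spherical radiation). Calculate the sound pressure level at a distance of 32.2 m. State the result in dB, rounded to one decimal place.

40.0 dB

Free-field spherical radiation: L_p = L_w − 10·log₁₀(4π·r²), r = 32.2 m.
4π·r² = 1.303e+04 m², 10·log₁₀ of that is 41.149 dB.
L_p = 81.1 − 41.149 = 39.95 dB.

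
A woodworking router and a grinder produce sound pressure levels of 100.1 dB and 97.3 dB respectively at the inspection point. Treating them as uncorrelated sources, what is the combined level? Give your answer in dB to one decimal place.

For uncorrelated sources the intensities add, so convert each level to linear form, sum, and take 10·log₁₀ of the total.
Σ 10^(L/10) = 10^(100.1/10) + 10^(97.3/10) = 1.560e+10.
L_total = 10·log₁₀(1.560e+10) = 101.93 dB.

101.9 dB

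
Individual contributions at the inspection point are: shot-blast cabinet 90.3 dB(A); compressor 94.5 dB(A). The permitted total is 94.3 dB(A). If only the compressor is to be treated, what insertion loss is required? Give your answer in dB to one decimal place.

Fixed contribution from the other source: Σ 10^(L/10) = 10^(90.3/10) = 1.072e+09 (90.30 dB(A)).
The limit corresponds to 10^(94.3/10) = 2.692e+09; subtracting the fixed part leaves 1.620e+09 for the compressor, i.e. 92.10 dB(A).
So the compressor must be reduced from 94.5 to 92.10 dB(A): IL = 2.40 dB.

2.4 dB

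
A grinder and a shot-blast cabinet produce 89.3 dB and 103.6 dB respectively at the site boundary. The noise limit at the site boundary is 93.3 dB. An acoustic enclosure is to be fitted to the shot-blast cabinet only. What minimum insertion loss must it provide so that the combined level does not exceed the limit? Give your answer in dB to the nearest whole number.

The untreated sources together contribute 10^(89.3/10) = 8.511e+08, i.e. 89.30 dB.
To meet 93.3 dB overall, the treated shot-blast cabinet may contribute at most 10^(93.3/10) − 8.511e+08 = 1.287e+09, i.e. 91.10 dB.
So the shot-blast cabinet must be reduced from 103.6 to 91.10 dB: IL = 12.50 dB.

13 dB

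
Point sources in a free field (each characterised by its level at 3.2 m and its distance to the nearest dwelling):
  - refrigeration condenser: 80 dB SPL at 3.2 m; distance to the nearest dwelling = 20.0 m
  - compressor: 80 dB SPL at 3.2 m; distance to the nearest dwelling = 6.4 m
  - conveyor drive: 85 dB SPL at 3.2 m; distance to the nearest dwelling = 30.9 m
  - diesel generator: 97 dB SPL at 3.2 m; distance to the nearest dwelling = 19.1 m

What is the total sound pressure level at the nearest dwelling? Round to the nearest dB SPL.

82 dB SPL

First find each source's level at the receiver (point-source: −20·log₁₀(r/r_ref)), then combine on an intensity basis.
refrigeration condenser: 80 − 20·log₁₀(20.0/3.2) = 80 − 15.92 = 64.08 dB SPL.
compressor: 80 − 20·log₁₀(6.4/3.2) = 80 − 6.02 = 73.98 dB SPL.
conveyor drive: 85 − 20·log₁₀(30.9/3.2) = 85 − 19.70 = 65.30 dB SPL.
diesel generator: 97 − 20·log₁₀(19.1/3.2) = 97 − 15.52 = 81.48 dB SPL.
Σ 10^(L/10) = 1.716e+08 → L_total = 10·log₁₀(1.716e+08) = 82.35 dB SPL.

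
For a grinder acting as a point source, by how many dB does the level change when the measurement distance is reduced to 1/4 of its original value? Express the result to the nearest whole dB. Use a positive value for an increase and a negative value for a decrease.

Point-source spreading: ΔL = −20·log₁₀(r₂/r₁).
ΔL = −20·log₁₀(0.25) = +12.04 dB.

+12 dB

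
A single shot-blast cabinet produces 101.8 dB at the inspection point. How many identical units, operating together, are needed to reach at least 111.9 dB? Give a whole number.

11

The shortfall is 111.9 − 101.8 = 10.1 dB, and N units add 10·log₁₀ N, so need 10·log₁₀ N ≥ 10.1.
N ≥ 10^(10.1/10) = 10.233, so N = 11.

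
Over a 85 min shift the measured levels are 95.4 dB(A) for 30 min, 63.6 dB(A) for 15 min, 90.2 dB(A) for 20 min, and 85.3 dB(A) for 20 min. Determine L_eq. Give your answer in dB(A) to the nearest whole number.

92 dB(A)

The energy average is taken in the linear domain: L_eq = 10·log₁₀[(Σ tᵢ·10^(Lᵢ/10))/T], T = 85 min.
Σ tᵢ·10^(Lᵢ/10) = 30·10^(95.4/10) + 15·10^(63.6/10) + 20·10^(90.2/10) + 20·10^(85.3/10) = 1.318e+11.
L_eq = 10·log₁₀(1.318e+11/85) = 91.90 dB(A).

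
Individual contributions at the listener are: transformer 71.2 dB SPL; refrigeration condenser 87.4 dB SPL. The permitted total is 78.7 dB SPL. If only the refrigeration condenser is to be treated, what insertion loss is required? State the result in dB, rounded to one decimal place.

The untreated sources together contribute 10^(71.2/10) = 1.318e+07, i.e. 71.20 dB SPL.
To meet 78.7 dB SPL overall, the treated refrigeration condenser may contribute at most 10^(78.7/10) − 1.318e+07 = 6.095e+07, i.e. 77.85 dB SPL.
Required insertion loss = 87.4 − 77.85 = 9.55 dB.

9.6 dB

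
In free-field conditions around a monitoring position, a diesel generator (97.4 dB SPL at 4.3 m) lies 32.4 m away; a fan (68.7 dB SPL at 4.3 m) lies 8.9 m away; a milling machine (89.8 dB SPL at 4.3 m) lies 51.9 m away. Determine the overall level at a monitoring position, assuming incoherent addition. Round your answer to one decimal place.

Apply inverse-square spreading to bring every level to the receiver, then sum 10^(L/10).
diesel generator: 97.4 − 20·log₁₀(32.4/4.3) = 97.4 − 17.54 = 79.86 dB SPL.
fan: 68.7 − 20·log₁₀(8.9/4.3) = 68.7 − 6.32 = 62.38 dB SPL.
milling machine: 89.8 − 20·log₁₀(51.9/4.3) = 89.8 − 21.63 = 68.17 dB SPL.
Σ 10^(L/10) = 1.051e+08 → L_total = 10·log₁₀(1.051e+08) = 80.22 dB SPL.

80.2 dB SPL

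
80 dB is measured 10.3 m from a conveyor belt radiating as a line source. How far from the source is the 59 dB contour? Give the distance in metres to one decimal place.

The 21.0 dB drop corresponds to a distance ratio of 10^(21.0/10) for a line source.
r₂ = 10.3·10^((80−59)/10) = 10.3·10^(21.0/10) = 1296.69 m.

1296.7 m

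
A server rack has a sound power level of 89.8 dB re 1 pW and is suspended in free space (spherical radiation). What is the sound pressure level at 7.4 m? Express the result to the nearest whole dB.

61 dB

L_p = L_w − 10·log₁₀(4π·r²) with r = 7.4 m.
4π·r² = 688.1 m², 10·log₁₀ of that is 28.377 dB.
L_p = 89.8 − 28.377 = 61.42 dB.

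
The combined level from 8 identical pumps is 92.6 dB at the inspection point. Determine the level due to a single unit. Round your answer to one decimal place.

83.6 dB

Dividing the total intensity by 8 lowers the level by 10·log₁₀ 8 = 9.031 dB: L₁ = 92.6 − 9.031.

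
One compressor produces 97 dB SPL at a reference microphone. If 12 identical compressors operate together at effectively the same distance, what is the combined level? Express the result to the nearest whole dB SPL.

With 12 equal, uncorrelated contributions the intensity is 12× that of one unit, giving a rise of 10·log₁₀ 12.
L_total = 97 + 10·log₁₀(12) = 97 + 10.792 = 107.79 dB SPL.

108 dB SPL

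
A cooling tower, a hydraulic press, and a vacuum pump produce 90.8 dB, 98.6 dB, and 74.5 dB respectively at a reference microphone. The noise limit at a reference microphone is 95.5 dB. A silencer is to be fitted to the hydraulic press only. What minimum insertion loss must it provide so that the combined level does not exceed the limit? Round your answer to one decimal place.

Fixed contribution from the other sources: Σ 10^(L/10) = 10^(90.8/10) + 10^(74.5/10) = 1.230e+09 (90.90 dB).
To meet 95.5 dB overall, the treated hydraulic press may contribute at most 10^(95.5/10) − 1.230e+09 = 2.318e+09, i.e. 93.65 dB.
So the hydraulic press must be reduced from 98.6 to 93.65 dB: IL = 4.95 dB.

4.9 dB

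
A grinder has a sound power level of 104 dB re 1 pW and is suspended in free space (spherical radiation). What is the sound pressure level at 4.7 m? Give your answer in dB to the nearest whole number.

80 dB

Free-field spherical radiation: L_p = L_w − 10·log₁₀(4π·r²), r = 4.7 m.
4π·r² = 277.6 m², 10·log₁₀ of that is 24.434 dB.
L_p = 104 − 24.434 = 79.57 dB.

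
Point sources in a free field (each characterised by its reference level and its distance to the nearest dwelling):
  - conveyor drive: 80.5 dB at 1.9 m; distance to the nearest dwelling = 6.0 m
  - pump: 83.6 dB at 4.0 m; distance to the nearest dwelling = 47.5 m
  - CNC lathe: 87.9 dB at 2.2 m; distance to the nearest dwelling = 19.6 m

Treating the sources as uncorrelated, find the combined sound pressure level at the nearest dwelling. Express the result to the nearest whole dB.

73 dB

Apply inverse-square spreading to bring every level to the receiver, then sum 10^(L/10).
conveyor drive: 80.5 − 20·log₁₀(6.0/1.9) = 80.5 − 9.99 = 70.51 dB.
pump: 83.6 − 20·log₁₀(47.5/4.0) = 83.6 − 21.49 = 62.11 dB.
CNC lathe: 87.9 − 20·log₁₀(19.6/2.2) = 87.9 − 19.00 = 68.90 dB.
Σ 10^(L/10) = 2.064e+07 → L_total = 10·log₁₀(2.064e+07) = 73.15 dB.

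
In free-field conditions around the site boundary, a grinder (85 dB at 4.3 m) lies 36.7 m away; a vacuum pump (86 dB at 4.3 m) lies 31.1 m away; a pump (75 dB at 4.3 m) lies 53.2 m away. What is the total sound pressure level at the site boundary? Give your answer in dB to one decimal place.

70.8 dB

First find each source's level at the receiver (point-source: −20·log₁₀(r/r_ref)), then combine on an intensity basis.
grinder: 85 − 20·log₁₀(36.7/4.3) = 85 − 18.62 = 66.38 dB.
vacuum pump: 86 − 20·log₁₀(31.1/4.3) = 86 − 17.19 = 68.81 dB.
pump: 75 − 20·log₁₀(53.2/4.3) = 75 − 21.85 = 53.15 dB.
Σ 10^(L/10) = 1.216e+07 → L_total = 10·log₁₀(1.216e+07) = 70.85 dB.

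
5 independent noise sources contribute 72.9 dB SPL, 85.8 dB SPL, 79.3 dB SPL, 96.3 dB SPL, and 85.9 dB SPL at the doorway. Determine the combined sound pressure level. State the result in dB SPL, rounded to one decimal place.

97.1 dB SPL

Incoherent sources combine by intensity addition: L_total = 10·log₁₀(Σ 10^(L_i/10)).
Σ 10^(L/10) = 10^(72.9/10) + 10^(85.8/10) + 10^(79.3/10) + 10^(96.3/10) + 10^(85.9/10) = 5.140e+09.
L_total = 10·log₁₀(5.140e+09) = 97.11 dB SPL.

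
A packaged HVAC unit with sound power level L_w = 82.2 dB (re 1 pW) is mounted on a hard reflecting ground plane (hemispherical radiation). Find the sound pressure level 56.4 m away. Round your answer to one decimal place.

Free-field hemispherical radiation: L_p = L_w − 10·log₁₀(2π·r²), r = 56.4 m.
2π·r² = 1.999e+04 m², 10·log₁₀ of that is 43.007 dB.
L_p = 82.2 − 43.007 = 39.19 dB.

39.2 dB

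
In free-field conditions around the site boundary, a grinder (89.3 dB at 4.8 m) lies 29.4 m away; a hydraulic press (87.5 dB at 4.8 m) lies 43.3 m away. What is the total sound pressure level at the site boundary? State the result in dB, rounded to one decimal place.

74.7 dB

First find each source's level at the receiver (point-source: −20·log₁₀(r/r_ref)), then combine on an intensity basis.
grinder: 89.3 − 20·log₁₀(29.4/4.8) = 89.3 − 15.74 = 73.56 dB.
hydraulic press: 87.5 − 20·log₁₀(43.3/4.8) = 87.5 − 19.10 = 68.40 dB.
Σ 10^(L/10) = 2.960e+07 → L_total = 10·log₁₀(2.960e+07) = 74.71 dB.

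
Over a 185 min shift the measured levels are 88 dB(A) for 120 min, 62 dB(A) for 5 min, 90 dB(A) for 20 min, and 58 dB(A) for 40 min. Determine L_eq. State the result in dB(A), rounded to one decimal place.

87.1 dB(A)

Weight each interval's intensity by its duration and average over T = 185 min:
Σ tᵢ·10^(Lᵢ/10) = 120·10^(88/10) + 5·10^(62/10) + 20·10^(90/10) + 40·10^(58/10) = 9.575e+10.
L_eq = 10·log₁₀(9.575e+10/185) = 87.14 dB(A).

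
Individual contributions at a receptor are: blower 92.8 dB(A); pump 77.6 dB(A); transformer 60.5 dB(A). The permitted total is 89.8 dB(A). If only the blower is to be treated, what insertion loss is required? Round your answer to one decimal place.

3.3 dB

Fixed contribution from the other sources: Σ 10^(L/10) = 10^(77.6/10) + 10^(60.5/10) = 5.867e+07 (77.68 dB(A)).
The limit corresponds to 10^(89.8/10) = 9.550e+08; subtracting the fixed part leaves 8.963e+08 for the blower, i.e. 89.52 dB(A).
So the blower must be reduced from 92.8 to 89.52 dB(A): IL = 3.28 dB.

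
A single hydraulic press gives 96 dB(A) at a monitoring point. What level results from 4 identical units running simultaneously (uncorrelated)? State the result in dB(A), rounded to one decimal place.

L_total = L₁ + 10·log₁₀ N for N identical incoherent sources.
L_total = 96 + 10·log₁₀(4) = 96 + 6.021 = 102.02 dB(A).

102.0 dB(A)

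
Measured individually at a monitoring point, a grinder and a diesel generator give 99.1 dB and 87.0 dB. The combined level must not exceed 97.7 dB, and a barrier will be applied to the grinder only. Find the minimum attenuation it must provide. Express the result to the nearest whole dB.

2 dB

The untreated sources together contribute 10^(87.0/10) = 5.012e+08, i.e. 87.00 dB.
The limit corresponds to 10^(97.7/10) = 5.888e+09; subtracting the fixed part leaves 5.387e+09 for the grinder, i.e. 97.31 dB.
So the grinder must be reduced from 99.1 to 97.31 dB: IL = 1.79 dB.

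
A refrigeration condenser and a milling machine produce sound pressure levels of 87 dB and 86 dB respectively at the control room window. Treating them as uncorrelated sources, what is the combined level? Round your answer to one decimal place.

Incoherent sources combine by intensity addition: L_total = 10·log₁₀(Σ 10^(L_i/10)).
Σ 10^(L/10) = 10^(87/10) + 10^(86/10) = 8.993e+08.
L_total = 10·log₁₀(8.993e+08) = 89.54 dB.

89.5 dB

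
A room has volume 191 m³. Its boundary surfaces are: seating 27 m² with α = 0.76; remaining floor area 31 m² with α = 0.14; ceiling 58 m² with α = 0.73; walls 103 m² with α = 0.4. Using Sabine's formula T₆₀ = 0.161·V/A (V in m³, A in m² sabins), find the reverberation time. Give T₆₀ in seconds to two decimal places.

0.28 s

Total absorption A = 27·0.76 + 31·0.14 + 58·0.73 + 103·0.4 = 108.40 m² sabins.
T₆₀ = 0.161 × 191 / 108.40 = 0.284 s.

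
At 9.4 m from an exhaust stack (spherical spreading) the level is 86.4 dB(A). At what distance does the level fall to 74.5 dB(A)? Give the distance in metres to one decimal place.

Point-source spreading drops the level by 20·log₁₀(r₂/r₁); inverting, r₂/r₁ = 10^(ΔL/20).
r₂ = 9.4·10^((86.4−74.5)/20) = 9.4·10^(11.9/20) = 36.99 m.

37.0 m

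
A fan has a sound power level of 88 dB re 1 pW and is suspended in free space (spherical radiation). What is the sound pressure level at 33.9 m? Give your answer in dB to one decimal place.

46.4 dB

The power spreads over a sphere of area 4π·r², so L_p = L_w − 10·log₁₀(4π·r²).
4π·r² = 1.444e+04 m², 10·log₁₀ of that is 41.596 dB.
L_p = 88 − 41.596 = 46.40 dB.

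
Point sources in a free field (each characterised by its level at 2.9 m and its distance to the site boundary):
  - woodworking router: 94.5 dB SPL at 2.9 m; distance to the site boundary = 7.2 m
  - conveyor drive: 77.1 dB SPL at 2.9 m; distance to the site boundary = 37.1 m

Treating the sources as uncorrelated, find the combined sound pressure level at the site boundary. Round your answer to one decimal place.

86.6 dB SPL

First find each source's level at the receiver (point-source: −20·log₁₀(r/r_ref)), then combine on an intensity basis.
woodworking router: 94.5 − 20·log₁₀(7.2/2.9) = 94.5 − 7.90 = 86.60 dB SPL.
conveyor drive: 77.1 − 20·log₁₀(37.1/2.9) = 77.1 − 22.14 = 54.96 dB SPL.
Σ 10^(L/10) = 4.575e+08 → L_total = 10·log₁₀(4.575e+08) = 86.60 dB SPL.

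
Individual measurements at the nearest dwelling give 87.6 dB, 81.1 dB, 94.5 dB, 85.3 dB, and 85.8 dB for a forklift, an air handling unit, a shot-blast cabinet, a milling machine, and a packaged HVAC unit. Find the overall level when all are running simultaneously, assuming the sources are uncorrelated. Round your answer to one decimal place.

96.3 dB

Incoherent sources combine by intensity addition: L_total = 10·log₁₀(Σ 10^(L_i/10)).
Σ 10^(L/10) = 10^(87.6/10) + 10^(81.1/10) + 10^(94.5/10) + 10^(85.3/10) + 10^(85.8/10) = 4.242e+09.
L_total = 10·log₁₀(4.242e+09) = 96.28 dB.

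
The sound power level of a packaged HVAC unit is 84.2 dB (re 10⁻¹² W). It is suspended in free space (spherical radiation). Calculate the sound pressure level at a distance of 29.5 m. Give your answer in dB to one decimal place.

The power spreads over a sphere of area 4π·r², so L_p = L_w − 10·log₁₀(4π·r²).
4π·r² = 1.094e+04 m², 10·log₁₀ of that is 40.389 dB.
L_p = 84.2 − 40.389 = 43.81 dB.

43.8 dB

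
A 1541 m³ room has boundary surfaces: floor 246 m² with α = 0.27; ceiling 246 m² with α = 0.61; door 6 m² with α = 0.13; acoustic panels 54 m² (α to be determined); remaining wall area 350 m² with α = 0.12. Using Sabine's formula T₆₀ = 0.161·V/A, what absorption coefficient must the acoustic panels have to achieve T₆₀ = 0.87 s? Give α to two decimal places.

From T₆₀ = 0.161·V/A, the target T₆₀ = 0.87 s needs A = 0.161·1541/0.87 = 285.17 m².
Absorption from the other surfaces = 246·0.27 + 246·0.61 + 6·0.13 + 350·0.12 = 259.26 m², so the acoustic panels must supply 25.91 m² over 54 m².
α = 25.91/54 = 0.480.

0.48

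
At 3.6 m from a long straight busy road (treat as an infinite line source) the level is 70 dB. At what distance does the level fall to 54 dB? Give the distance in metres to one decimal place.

For a line source L₁ − L₂ = 10·log₁₀(r₂/r₁), so r₂ = r₁·10^((L₁−L₂)/10).
r₂ = 3.6·10^((70−54)/10) = 3.6·10^(16.0/10) = 143.32 m.

143.3 m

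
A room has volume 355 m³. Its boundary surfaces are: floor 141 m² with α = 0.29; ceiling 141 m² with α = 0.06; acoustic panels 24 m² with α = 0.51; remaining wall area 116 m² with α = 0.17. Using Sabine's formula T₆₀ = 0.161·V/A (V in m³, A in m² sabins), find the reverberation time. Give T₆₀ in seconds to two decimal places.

0.70 s

A = Σ Sᵢαᵢ = 141·0.29 + 141·0.06 + 24·0.51 + 116·0.17 = 81.31 m².
T₆₀ = 0.161 × 355 / 81.31 = 0.703 s.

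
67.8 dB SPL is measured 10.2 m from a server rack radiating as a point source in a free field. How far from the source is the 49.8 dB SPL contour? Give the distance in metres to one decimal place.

Point-source spreading drops the level by 20·log₁₀(r₂/r₁); inverting, r₂/r₁ = 10^(ΔL/20).
r₂ = 10.2·10^((67.8−49.8)/20) = 10.2·10^(18.0/20) = 81.02 m.

81.0 m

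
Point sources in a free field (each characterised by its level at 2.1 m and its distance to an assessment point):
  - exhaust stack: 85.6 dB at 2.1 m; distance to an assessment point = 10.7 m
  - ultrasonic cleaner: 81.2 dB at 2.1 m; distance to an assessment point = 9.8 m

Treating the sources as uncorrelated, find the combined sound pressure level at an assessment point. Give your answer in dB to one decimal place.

First find each source's level at the receiver (point-source: −20·log₁₀(r/r_ref)), then combine on an intensity basis.
exhaust stack: 85.6 − 20·log₁₀(10.7/2.1) = 85.6 − 14.14 = 71.46 dB.
ultrasonic cleaner: 81.2 − 20·log₁₀(9.8/2.1) = 81.2 − 13.38 = 67.82 dB.
Σ 10^(L/10) = 2.004e+07 → L_total = 10·log₁₀(2.004e+07) = 73.02 dB.

73.0 dB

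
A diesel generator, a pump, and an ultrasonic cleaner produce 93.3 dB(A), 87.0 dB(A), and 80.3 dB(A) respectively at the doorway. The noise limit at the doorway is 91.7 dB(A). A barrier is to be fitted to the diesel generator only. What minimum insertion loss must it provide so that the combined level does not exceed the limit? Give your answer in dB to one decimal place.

Everything except the diesel generator sums to 10^(87.0/10) + 10^(80.3/10) = 6.083e+08 in linear terms, 87.84 dB(A).
To meet 91.7 dB(A) overall, the treated diesel generator may contribute at most 10^(91.7/10) − 6.083e+08 = 8.708e+08, i.e. 89.40 dB(A).
So the diesel generator must be reduced from 93.3 to 89.40 dB(A): IL = 3.90 dB.

3.9 dB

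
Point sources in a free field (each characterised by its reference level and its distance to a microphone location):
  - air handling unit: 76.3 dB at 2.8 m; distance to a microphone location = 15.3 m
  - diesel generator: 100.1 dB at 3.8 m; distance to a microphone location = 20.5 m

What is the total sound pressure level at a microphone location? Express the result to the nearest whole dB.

Propagate each source to the receiver with L = L_ref − 20·log₁₀(r/r_ref), then add intensities.
air handling unit: 76.3 − 20·log₁₀(15.3/2.8) = 76.3 − 14.75 = 61.55 dB.
diesel generator: 100.1 − 20·log₁₀(20.5/3.8) = 100.1 − 14.64 = 85.46 dB.
Σ 10^(L/10) = 3.530e+08 → L_total = 10·log₁₀(3.530e+08) = 85.48 dB.

85 dB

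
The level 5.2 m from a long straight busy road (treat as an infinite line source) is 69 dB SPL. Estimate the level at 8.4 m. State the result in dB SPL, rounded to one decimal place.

Line-source attenuation: ΔL = 10·log₁₀(r₂/r₁) = 10·log₁₀(8.4/5.2) = 2.083 dB.
L₂ = 69 − 10·log₁₀(8.4/5.2) = 69 − 2.083 = 66.92 dB SPL.

66.9 dB SPL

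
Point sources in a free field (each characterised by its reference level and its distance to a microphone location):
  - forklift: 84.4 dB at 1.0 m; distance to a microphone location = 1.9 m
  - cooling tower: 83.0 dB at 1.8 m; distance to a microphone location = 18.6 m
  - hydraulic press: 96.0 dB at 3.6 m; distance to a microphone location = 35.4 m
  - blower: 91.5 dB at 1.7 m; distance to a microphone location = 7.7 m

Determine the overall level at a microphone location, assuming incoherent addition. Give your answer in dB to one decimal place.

Apply inverse-square spreading to bring every level to the receiver, then sum 10^(L/10).
forklift: 84.4 − 20·log₁₀(1.9/1.0) = 84.4 − 5.58 = 78.82 dB.
cooling tower: 83.0 − 20·log₁₀(18.6/1.8) = 83.0 − 20.28 = 62.72 dB.
hydraulic press: 96.0 − 20·log₁₀(35.4/3.6) = 96.0 − 19.85 = 76.15 dB.
blower: 91.5 − 20·log₁₀(7.7/1.7) = 91.5 − 13.12 = 78.38 dB.
Σ 10^(L/10) = 1.882e+08 → L_total = 10·log₁₀(1.882e+08) = 82.75 dB.

82.7 dB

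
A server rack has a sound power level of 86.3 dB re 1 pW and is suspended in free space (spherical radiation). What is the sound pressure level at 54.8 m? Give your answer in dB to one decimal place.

L_p = L_w − 10·log₁₀(4π·r²) with r = 54.8 m.
4π·r² = 3.774e+04 m², 10·log₁₀ of that is 45.768 dB.
L_p = 86.3 − 45.768 = 40.53 dB.

40.5 dB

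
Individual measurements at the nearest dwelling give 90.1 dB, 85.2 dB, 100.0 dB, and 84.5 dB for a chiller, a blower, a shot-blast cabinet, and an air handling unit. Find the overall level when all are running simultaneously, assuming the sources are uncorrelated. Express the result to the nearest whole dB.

For uncorrelated sources the intensities add, so convert each level to linear form, sum, and take 10·log₁₀ of the total.
Σ 10^(L/10) = 10^(90.1/10) + 10^(85.2/10) + 10^(100.0/10) + 10^(84.5/10) = 1.164e+10.
L_total = 10·log₁₀(1.164e+10) = 100.66 dB.

101 dB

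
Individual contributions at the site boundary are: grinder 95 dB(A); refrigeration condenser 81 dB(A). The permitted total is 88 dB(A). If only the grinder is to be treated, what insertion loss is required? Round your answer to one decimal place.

8.0 dB

The untreated sources together contribute 10^(81/10) = 1.259e+08, i.e. 81.00 dB(A).
To meet 88 dB(A) overall, the treated grinder may contribute at most 10^(88/10) − 1.259e+08 = 5.051e+08, i.e. 87.03 dB(A).
Required insertion loss = 95 − 87.03 = 7.97 dB.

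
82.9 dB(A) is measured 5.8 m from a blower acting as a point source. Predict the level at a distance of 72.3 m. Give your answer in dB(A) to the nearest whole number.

For a point source, L₂ = L₁ − 20·log₁₀(r₂/r₁).
L₂ = 82.9 − 20·log₁₀(72.3/5.8) = 82.9 − 21.914 = 60.99 dB(A).

61 dB(A)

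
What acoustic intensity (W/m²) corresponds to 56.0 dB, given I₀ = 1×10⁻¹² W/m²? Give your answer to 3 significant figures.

3.98e-07 W/m²

I/I₀ = 10^(56.0/10) = 3.981e+05, so I = 3.981e+05 × 10⁻¹² W/m².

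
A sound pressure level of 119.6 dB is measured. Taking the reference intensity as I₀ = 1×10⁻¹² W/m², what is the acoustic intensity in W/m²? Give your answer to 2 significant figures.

0.91 W/m²

I = I₀·10^(L/10) = 10⁻¹² × 10^(119.6/10) = 10^(-0.040).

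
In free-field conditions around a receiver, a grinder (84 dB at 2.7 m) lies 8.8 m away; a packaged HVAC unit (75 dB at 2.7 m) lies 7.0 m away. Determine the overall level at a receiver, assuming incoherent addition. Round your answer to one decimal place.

Propagate each source to the receiver with L = L_ref − 20·log₁₀(r/r_ref), then add intensities.
grinder: 84 − 20·log₁₀(8.8/2.7) = 84 − 10.26 = 73.74 dB.
packaged HVAC unit: 75 − 20·log₁₀(7.0/2.7) = 75 − 8.27 = 66.73 dB.
Σ 10^(L/10) = 2.835e+07 → L_total = 10·log₁₀(2.835e+07) = 74.53 dB.

74.5 dB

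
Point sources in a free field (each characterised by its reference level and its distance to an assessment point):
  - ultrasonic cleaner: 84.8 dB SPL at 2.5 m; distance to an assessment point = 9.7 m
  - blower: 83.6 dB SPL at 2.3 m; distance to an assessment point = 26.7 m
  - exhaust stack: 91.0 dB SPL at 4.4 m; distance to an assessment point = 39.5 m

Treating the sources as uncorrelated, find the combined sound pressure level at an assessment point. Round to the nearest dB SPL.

First find each source's level at the receiver (point-source: −20·log₁₀(r/r_ref)), then combine on an intensity basis.
ultrasonic cleaner: 84.8 − 20·log₁₀(9.7/2.5) = 84.8 − 11.78 = 73.02 dB SPL.
blower: 83.6 − 20·log₁₀(26.7/2.3) = 83.6 − 21.30 = 62.30 dB SPL.
exhaust stack: 91.0 − 20·log₁₀(39.5/4.4) = 91.0 − 19.06 = 71.94 dB SPL.
Σ 10^(L/10) = 3.738e+07 → L_total = 10·log₁₀(3.738e+07) = 75.73 dB SPL.

76 dB SPL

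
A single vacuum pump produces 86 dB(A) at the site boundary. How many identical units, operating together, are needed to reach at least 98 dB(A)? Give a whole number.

N identical sources give L₁ + 10·log₁₀ N, so require 10·log₁₀ N ≥ 98 − 86 = 12.0 dB.
N ≥ 10^(12.0/10) = 15.849, so N = 16.

16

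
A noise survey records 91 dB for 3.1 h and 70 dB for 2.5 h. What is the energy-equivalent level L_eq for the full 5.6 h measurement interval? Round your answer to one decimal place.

The energy average is taken in the linear domain: L_eq = 10·log₁₀[(Σ tᵢ·10^(Lᵢ/10))/T], T = 5.6 h.
Σ tᵢ·10^(Lᵢ/10) = 3.1·10^(91/10) + 2.5·10^(70/10) = 3.928e+09.
L_eq = 10·log₁₀(3.928e+09/5.6) = 88.46 dB.

88.5 dB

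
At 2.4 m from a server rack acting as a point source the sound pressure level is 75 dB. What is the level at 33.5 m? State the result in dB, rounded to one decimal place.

52.1 dB

Spherical spreading from a point source gives a 20·log₁₀(r₂/r₁) drop.
L₂ = 75 − 20·log₁₀(33.5/2.4) = 75 − 22.897 = 52.10 dB.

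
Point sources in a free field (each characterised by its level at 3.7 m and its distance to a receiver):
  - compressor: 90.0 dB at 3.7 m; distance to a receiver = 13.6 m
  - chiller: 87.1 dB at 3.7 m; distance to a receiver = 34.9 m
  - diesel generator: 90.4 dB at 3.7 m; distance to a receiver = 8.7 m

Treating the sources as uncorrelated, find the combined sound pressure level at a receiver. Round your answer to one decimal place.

84.4 dB

First find each source's level at the receiver (point-source: −20·log₁₀(r/r_ref)), then combine on an intensity basis.
compressor: 90.0 − 20·log₁₀(13.6/3.7) = 90.0 − 11.31 = 78.69 dB.
chiller: 87.1 − 20·log₁₀(34.9/3.7) = 87.1 − 19.49 = 67.61 dB.
diesel generator: 90.4 − 20·log₁₀(8.7/3.7) = 90.4 − 7.43 = 82.97 dB.
Σ 10^(L/10) = 2.781e+08 → L_total = 10·log₁₀(2.781e+08) = 84.44 dB.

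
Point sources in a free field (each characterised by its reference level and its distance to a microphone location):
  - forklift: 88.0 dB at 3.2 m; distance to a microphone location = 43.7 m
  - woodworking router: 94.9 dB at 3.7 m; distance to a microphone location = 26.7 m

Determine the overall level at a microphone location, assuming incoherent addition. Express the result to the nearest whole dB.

Propagate each source to the receiver with L = L_ref − 20·log₁₀(r/r_ref), then add intensities.
forklift: 88.0 − 20·log₁₀(43.7/3.2) = 88.0 − 22.71 = 65.29 dB.
woodworking router: 94.9 − 20·log₁₀(26.7/3.7) = 94.9 − 17.17 = 77.73 dB.
Σ 10^(L/10) = 6.273e+07 → L_total = 10·log₁₀(6.273e+07) = 77.97 dB.

78 dB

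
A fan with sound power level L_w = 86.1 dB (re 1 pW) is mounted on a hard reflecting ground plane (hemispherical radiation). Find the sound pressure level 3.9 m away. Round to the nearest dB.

66 dB

L_p = L_w − 10·log₁₀(2π·r²) with r = 3.9 m.
2π·r² = 95.57 m², 10·log₁₀ of that is 19.803 dB.
L_p = 86.1 − 19.803 = 66.30 dB.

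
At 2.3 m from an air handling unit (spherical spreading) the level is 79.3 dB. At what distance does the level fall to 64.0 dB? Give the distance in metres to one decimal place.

Point-source spreading drops the level by 20·log₁₀(r₂/r₁); inverting, r₂/r₁ = 10^(ΔL/20).
r₂ = 2.3·10^((79.3−64.0)/20) = 2.3·10^(15.3/20) = 13.39 m.

13.4 m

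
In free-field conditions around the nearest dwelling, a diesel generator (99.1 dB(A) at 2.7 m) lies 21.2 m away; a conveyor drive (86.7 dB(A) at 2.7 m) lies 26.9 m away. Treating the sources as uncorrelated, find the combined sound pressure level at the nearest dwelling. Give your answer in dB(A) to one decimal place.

Propagate each source to the receiver with L = L_ref − 20·log₁₀(r/r_ref), then add intensities.
diesel generator: 99.1 − 20·log₁₀(21.2/2.7) = 99.1 − 17.90 = 81.20 dB(A).
conveyor drive: 86.7 − 20·log₁₀(26.9/2.7) = 86.7 − 19.97 = 66.73 dB(A).
Σ 10^(L/10) = 1.366e+08 → L_total = 10·log₁₀(1.366e+08) = 81.35 dB(A).

81.4 dB(A)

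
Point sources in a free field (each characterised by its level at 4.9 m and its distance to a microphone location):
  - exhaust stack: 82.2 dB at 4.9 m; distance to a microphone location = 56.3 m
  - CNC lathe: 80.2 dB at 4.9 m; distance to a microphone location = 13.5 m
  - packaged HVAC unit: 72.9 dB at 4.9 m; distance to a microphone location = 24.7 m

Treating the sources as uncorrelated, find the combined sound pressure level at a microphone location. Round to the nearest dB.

Apply inverse-square spreading to bring every level to the receiver, then sum 10^(L/10).
exhaust stack: 82.2 − 20·log₁₀(56.3/4.9) = 82.2 − 21.21 = 60.99 dB.
CNC lathe: 80.2 − 20·log₁₀(13.5/4.9) = 80.2 − 8.80 = 71.40 dB.
packaged HVAC unit: 72.9 − 20·log₁₀(24.7/4.9) = 72.9 − 14.05 = 58.85 dB.
Σ 10^(L/10) = 1.582e+07 → L_total = 10·log₁₀(1.582e+07) = 71.99 dB.

72 dB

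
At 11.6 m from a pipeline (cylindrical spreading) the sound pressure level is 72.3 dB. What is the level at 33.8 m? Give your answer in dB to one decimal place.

For a line source, L₂ = L₁ − 10·log₁₀(r₂/r₁).
L₂ = 72.3 − 10·log₁₀(33.8/11.6) = 72.3 − 4.645 = 67.66 dB.

67.7 dB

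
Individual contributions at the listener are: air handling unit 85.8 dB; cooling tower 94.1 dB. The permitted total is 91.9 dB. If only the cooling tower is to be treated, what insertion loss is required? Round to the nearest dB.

3 dB

Everything except the cooling tower sums to 10^(85.8/10) = 3.802e+08 in linear terms, 85.80 dB.
The limit corresponds to 10^(91.9/10) = 1.549e+09; subtracting the fixed part leaves 1.169e+09 for the cooling tower, i.e. 90.68 dB.
So the cooling tower must be reduced from 94.1 to 90.68 dB: IL = 3.42 dB.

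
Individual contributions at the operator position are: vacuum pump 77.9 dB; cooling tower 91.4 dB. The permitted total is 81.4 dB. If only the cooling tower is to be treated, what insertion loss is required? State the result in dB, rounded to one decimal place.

12.6 dB

The untreated sources together contribute 10^(77.9/10) = 6.166e+07, i.e. 77.90 dB.
To meet 81.4 dB overall, the treated cooling tower may contribute at most 10^(81.4/10) − 6.166e+07 = 7.638e+07, i.e. 78.83 dB.
Required insertion loss = 91.4 − 78.83 = 12.57 dB.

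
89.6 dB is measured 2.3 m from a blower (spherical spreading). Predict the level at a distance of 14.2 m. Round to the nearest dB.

Point-source attenuation: ΔL = 20·log₁₀(r₂/r₁) = 20·log₁₀(14.2/2.3) = 15.811 dB.
L₂ = 89.6 − 20·log₁₀(14.2/2.3) = 89.6 − 15.811 = 73.79 dB.

74 dB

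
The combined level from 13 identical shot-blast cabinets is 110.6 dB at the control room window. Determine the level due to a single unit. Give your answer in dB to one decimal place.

For N identical incoherent sources L_total = L₁ + 10·log₁₀ N, so L₁ = 110.6 − 10·log₁₀(13) = 110.6 − 11.139.

99.5 dB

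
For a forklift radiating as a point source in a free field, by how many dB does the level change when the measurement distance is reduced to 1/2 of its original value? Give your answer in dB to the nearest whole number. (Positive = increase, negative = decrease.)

Point-source spreading: ΔL = −20·log₁₀(r₂/r₁).
ΔL = −20·log₁₀(0.5) = +6.02 dB.

+6 dB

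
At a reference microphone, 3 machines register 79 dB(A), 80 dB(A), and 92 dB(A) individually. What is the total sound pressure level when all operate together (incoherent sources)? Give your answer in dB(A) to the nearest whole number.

Incoherent sources combine by intensity addition: L_total = 10·log₁₀(Σ 10^(L_i/10)).
Σ 10^(L/10) = 10^(79/10) + 10^(80/10) + 10^(92/10) = 1.764e+09.
L_total = 10·log₁₀(1.764e+09) = 92.47 dB(A).

92 dB(A)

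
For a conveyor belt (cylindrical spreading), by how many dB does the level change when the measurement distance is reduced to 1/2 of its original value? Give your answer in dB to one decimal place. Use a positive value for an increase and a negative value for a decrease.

+3.0 dB

Line-source spreading: ΔL = −10·log₁₀(r₂/r₁).
ΔL = −10·log₁₀(0.5) = +3.01 dB.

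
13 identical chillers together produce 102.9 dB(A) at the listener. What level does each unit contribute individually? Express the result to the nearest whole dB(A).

92 dB(A)

Dividing the total intensity by 13 lowers the level by 10·log₁₀ 13 = 11.139 dB: L₁ = 102.9 − 11.139.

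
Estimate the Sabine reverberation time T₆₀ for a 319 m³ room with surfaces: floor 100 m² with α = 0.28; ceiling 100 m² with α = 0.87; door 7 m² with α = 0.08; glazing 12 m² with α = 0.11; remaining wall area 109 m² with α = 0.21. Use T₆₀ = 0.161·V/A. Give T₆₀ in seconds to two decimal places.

Total absorption A = 100·0.28 + 100·0.87 + 7·0.08 + 12·0.11 + 109·0.21 = 139.77 m² sabins.
T₆₀ = 0.161·V/A = 0.161·319/139.77 = 0.367 s.

0.37 s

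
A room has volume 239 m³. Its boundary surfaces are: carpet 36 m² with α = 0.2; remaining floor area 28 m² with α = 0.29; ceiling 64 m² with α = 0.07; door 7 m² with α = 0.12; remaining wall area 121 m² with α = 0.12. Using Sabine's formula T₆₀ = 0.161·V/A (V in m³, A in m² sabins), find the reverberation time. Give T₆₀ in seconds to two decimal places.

1.09 s

Total absorption A = 36·0.2 + 28·0.29 + 64·0.07 + 7·0.12 + 121·0.12 = 35.16 m² sabins.
T₆₀ = 0.161 × 239 / 35.16 = 1.094 s.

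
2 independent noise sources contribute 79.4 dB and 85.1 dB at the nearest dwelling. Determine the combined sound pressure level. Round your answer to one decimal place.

86.1 dB

Incoherent sources combine by intensity addition: L_total = 10·log₁₀(Σ 10^(L_i/10)).
Σ 10^(L/10) = 10^(79.4/10) + 10^(85.1/10) = 4.107e+08.
L_total = 10·log₁₀(4.107e+08) = 86.14 dB.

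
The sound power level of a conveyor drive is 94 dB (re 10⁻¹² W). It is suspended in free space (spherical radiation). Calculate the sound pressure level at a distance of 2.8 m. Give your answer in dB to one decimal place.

74.1 dB

L_p = L_w − 10·log₁₀(4π·r²) with r = 2.8 m.
4π·r² = 98.52 m², 10·log₁₀ of that is 19.935 dB.
L_p = 94 − 19.935 = 74.06 dB.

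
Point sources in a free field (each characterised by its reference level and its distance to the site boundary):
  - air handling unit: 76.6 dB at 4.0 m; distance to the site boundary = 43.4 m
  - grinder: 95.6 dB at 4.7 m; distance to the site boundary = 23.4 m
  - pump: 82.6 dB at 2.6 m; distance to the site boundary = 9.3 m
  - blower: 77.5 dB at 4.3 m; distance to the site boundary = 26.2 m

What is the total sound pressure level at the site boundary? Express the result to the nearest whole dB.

First find each source's level at the receiver (point-source: −20·log₁₀(r/r_ref)), then combine on an intensity basis.
air handling unit: 76.6 − 20·log₁₀(43.4/4.0) = 76.6 − 20.71 = 55.89 dB.
grinder: 95.6 − 20·log₁₀(23.4/4.7) = 95.6 − 13.94 = 81.66 dB.
pump: 82.6 − 20·log₁₀(9.3/2.6) = 82.6 − 11.07 = 71.53 dB.
blower: 77.5 − 20·log₁₀(26.2/4.3) = 77.5 − 15.70 = 61.80 dB.
Σ 10^(L/10) = 1.626e+08 → L_total = 10·log₁₀(1.626e+08) = 82.11 dB.

82 dB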